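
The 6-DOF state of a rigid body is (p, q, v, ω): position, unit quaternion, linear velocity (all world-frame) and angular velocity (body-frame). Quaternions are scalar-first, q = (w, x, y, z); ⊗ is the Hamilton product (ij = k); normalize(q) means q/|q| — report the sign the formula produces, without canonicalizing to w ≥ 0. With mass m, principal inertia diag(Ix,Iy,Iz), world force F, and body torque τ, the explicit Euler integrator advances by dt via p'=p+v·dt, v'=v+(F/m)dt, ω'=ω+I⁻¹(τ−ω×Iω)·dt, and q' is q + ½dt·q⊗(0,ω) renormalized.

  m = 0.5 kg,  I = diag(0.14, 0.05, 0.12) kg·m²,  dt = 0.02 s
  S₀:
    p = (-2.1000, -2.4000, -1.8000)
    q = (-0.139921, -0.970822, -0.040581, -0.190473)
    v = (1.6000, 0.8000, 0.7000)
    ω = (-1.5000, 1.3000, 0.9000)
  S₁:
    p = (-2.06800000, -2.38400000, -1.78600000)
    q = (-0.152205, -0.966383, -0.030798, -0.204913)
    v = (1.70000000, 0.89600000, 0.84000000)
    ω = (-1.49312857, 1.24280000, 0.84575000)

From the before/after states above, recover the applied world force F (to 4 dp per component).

F = (2.5000, 2.4000, 3.5000)

v₁ − v₀ = (0.10000000, 0.09600000, 0.14000000)
F = m·Δv/dt = (2.5000, 2.4000, 3.5000)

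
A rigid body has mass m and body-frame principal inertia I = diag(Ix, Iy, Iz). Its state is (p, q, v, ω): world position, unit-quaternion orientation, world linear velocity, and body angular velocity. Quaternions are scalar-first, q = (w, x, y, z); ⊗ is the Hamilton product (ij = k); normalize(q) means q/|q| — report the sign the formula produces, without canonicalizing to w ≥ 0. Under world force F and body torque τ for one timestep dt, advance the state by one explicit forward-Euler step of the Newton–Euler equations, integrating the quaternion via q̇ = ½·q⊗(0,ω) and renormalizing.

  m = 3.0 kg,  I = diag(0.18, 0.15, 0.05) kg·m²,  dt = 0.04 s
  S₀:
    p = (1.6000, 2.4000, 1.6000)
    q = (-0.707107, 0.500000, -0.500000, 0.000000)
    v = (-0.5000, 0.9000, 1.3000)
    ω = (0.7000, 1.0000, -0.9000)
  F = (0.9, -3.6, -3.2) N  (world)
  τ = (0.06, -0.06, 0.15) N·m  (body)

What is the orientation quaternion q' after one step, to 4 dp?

Hamilton product q⊗(0,ω) = (0.1500000, -0.0449749, -0.2571070, 1.4863963)
updated quaternion q' = (-0.7038, 0.4989, -0.5049, 0.0297)

q' = (-0.7038, 0.4989, -0.5049, 0.0297)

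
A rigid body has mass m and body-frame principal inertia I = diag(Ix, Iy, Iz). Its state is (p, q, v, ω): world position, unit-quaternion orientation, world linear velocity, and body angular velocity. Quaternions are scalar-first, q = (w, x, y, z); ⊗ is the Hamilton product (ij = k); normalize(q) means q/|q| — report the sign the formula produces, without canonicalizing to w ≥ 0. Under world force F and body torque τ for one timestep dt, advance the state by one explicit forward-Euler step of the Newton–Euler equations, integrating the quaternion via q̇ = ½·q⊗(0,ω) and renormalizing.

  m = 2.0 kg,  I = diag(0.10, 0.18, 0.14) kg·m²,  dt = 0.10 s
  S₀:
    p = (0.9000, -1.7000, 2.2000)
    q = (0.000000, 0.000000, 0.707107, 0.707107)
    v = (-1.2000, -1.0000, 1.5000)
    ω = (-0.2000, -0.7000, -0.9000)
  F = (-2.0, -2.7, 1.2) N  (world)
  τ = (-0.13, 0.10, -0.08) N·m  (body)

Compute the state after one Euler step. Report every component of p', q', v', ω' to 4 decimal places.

p' = p + v·dt = (0.7800, -1.8000, 2.3500)
v + (F/m)dt = (-1.3000, -1.1350, 1.5600)
gyro term ω×Iω = (-0.0252, -0.0072, 0.0112)
α = I⁻¹(τ − ω×Iω) = (-1.0480, 0.5956, -0.6514)
new body rate ω' = (-0.3048, -0.6404, -0.9651)
q⊗(0,ω) = (1.1313712, -0.1414214, -0.1414214, 0.1414214)
q + ½dt·q⊗(0,ω), renormalized = (0.0565, -0.0071, 0.6989, 0.7130)

p' = (0.7800, -1.8000, 2.3500)
q' = (0.0565, -0.0071, 0.6989, 0.7130)
v' = (-1.3000, -1.1350, 1.5600)
ω' = (-0.3048, -0.6404, -0.9651)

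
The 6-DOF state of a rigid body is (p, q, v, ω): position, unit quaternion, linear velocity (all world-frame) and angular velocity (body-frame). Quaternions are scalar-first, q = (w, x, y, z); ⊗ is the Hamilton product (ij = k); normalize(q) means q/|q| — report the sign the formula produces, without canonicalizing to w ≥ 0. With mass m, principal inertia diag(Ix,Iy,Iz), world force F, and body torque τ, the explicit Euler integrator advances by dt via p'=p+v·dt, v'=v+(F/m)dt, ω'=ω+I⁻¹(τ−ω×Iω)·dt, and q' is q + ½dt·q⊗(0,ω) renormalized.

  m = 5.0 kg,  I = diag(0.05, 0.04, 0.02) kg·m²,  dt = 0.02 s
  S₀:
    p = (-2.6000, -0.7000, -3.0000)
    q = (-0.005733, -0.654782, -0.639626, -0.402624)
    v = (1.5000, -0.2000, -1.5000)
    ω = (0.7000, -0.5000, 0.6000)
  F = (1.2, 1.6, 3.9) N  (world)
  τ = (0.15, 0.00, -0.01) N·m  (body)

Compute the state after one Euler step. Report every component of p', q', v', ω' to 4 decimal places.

new position p' = (-2.5700, -0.7040, -3.0300)
new velocity v' = (1.5048, -0.1936, -1.4844)
angular accel α = (2.8800, -0.3150, -0.6750)
ω + α·dt = (0.7576, -0.5063, 0.5865)
2q̇ = q⊗(0,ω) = (0.3801088, -0.5891007, 0.1138989, 0.7716894)
updated quaternion q' = (-0.0019, -0.6606, -0.6385, -0.3949)

p' = (-2.5700, -0.7040, -3.0300)
q' = (-0.0019, -0.6606, -0.6385, -0.3949)
v' = (1.5048, -0.1936, -1.4844)
ω' = (0.7576, -0.5063, 0.5865)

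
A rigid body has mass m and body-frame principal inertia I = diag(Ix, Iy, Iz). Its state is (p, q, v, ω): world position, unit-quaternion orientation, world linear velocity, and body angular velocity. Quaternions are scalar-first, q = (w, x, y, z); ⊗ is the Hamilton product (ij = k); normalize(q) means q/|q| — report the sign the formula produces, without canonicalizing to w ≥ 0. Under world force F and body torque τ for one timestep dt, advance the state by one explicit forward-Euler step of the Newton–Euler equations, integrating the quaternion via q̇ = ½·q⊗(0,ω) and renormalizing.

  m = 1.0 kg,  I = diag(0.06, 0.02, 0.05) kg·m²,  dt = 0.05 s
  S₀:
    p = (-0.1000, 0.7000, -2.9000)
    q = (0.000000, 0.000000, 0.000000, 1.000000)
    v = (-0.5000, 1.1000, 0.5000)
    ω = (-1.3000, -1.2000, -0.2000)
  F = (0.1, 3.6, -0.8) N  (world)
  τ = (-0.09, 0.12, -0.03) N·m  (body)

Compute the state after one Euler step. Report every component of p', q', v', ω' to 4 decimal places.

p' = (-0.1250, 0.7550, -2.8750)
q' = (0.0050, 0.0300, -0.0325, 0.9990)
v' = (-0.4950, 1.2800, 0.4600)
ω' = (-1.3810, -0.9065, -0.1676)

ω×(Iω) gyroscopic = (0.0072, 0.0026, -0.0624)
angular accel α = (-1.6200, 5.8700, 0.6480)
ω' = ω + α·dt = (-1.3810, -0.9065, -0.1676)
q⊗(0,ω) = (0.2000000, 1.2000000, -1.3000000, 0.0000000)
q' = normalize(q + ½dt·q⊗(0,ω)) = (0.0050, 0.0300, -0.0325, 0.9990)
p' = p + v·dt = (-0.1250, 0.7550, -2.8750)
v' = v + a·dt = (-0.4950, 1.2800, 0.4600)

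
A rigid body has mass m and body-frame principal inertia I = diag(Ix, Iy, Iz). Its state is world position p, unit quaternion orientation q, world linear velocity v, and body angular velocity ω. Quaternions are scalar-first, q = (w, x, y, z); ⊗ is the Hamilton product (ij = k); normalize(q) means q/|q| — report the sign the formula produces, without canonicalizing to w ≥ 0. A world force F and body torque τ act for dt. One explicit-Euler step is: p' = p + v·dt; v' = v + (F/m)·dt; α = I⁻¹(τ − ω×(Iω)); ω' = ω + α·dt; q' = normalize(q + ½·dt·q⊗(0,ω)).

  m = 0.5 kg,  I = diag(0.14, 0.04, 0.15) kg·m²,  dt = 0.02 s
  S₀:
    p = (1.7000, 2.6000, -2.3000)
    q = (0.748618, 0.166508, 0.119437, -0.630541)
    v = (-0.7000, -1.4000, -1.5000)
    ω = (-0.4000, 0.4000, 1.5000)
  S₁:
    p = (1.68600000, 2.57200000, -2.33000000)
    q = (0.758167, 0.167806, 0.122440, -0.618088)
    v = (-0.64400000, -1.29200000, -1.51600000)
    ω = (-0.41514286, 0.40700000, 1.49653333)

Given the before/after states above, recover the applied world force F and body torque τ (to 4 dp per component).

F = (1.4000, 2.7000, -0.4000)
τ = (-0.0400, 0.0200, -0.0100)

rate change Δω = (-0.01514286, 0.00700000, -0.00346667)
ω₀×(Iω₀) = (0.0660, 0.0060, 0.0160)
I·α + gyro = (-0.0400, 0.0200, -0.0100)
Δv = v₁−v₀ = (0.05600000, 0.10800000, -0.01600000)
m·(v₁−v₀)/dt = (1.4000, 2.7000, -0.4000)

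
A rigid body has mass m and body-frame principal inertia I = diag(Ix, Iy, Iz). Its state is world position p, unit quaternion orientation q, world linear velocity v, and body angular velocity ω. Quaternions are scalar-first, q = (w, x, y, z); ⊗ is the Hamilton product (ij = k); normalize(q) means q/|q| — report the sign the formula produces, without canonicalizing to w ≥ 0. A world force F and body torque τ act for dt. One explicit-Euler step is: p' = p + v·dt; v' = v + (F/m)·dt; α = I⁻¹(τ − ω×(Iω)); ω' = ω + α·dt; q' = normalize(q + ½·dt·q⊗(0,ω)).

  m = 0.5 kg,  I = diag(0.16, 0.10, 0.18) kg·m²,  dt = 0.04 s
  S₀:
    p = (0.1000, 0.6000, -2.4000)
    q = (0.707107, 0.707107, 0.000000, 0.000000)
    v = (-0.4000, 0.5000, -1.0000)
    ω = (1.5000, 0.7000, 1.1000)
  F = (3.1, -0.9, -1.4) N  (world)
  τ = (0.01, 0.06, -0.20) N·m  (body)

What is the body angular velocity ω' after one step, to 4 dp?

precession coupling ω×(Iω) = (0.0616, -0.0330, -0.0630)
angular accel α = (-0.3225, 0.9300, -0.7611)
ω + α·dt = (1.4871, 0.7372, 1.0696)

ω' = (1.4871, 0.7372, 1.0696)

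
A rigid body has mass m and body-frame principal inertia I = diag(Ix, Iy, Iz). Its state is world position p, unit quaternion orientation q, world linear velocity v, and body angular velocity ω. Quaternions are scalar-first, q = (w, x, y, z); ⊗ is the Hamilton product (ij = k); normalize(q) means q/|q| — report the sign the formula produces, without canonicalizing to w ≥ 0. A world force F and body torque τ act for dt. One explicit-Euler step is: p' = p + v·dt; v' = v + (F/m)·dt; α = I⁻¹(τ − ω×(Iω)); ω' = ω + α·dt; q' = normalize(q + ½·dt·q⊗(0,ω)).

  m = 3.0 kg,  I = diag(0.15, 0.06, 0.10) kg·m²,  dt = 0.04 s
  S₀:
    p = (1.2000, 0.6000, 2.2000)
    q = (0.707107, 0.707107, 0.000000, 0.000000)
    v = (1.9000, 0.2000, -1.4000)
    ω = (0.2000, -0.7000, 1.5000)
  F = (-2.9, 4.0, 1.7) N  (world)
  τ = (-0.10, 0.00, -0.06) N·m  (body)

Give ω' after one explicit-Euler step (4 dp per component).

ω' = (0.1845, -0.7100, 1.4710)

gyro term ω×Iω = (-0.0420, 0.0150, 0.0126)
(τ − ω×Iω)/I = (-0.3867, -0.2500, -0.7260)
new body rate ω' = (0.1845, -0.7100, 1.4710)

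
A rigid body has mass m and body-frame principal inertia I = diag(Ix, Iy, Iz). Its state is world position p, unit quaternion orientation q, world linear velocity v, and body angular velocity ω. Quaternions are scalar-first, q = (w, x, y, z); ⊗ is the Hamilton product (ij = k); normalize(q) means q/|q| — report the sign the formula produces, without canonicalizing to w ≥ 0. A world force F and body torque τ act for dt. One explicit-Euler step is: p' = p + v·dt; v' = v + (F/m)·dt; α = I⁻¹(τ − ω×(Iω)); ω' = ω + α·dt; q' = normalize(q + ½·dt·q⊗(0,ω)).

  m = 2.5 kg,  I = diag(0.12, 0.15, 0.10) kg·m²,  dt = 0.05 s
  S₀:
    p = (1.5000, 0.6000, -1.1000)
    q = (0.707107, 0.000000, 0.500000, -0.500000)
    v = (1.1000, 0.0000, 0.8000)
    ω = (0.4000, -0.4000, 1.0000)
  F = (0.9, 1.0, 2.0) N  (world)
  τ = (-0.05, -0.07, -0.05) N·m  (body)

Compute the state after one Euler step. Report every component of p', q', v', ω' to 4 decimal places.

ω×(Iω) gyroscopic = (0.0200, 0.0080, -0.0048)
α = I⁻¹(τ − ω×Iω) = (-0.5833, -0.5200, -0.4520)
ω + α·dt = (0.3708, -0.4260, 0.9774)
2q̇ = q⊗(0,ω) = (0.7000000, 0.5828428, -0.4828428, 0.5071070)
q + ½dt·q⊗(0,ω), renormalized = (0.7243, 0.0146, 0.4877, -0.4871)
p + v·dt = (1.5550, 0.6000, -1.0600)
new velocity v' = (1.1180, 0.0200, 0.8400)

p' = (1.5550, 0.6000, -1.0600)
q' = (0.7243, 0.0146, 0.4877, -0.4871)
v' = (1.1180, 0.0200, 0.8400)
ω' = (0.3708, -0.4260, 0.9774)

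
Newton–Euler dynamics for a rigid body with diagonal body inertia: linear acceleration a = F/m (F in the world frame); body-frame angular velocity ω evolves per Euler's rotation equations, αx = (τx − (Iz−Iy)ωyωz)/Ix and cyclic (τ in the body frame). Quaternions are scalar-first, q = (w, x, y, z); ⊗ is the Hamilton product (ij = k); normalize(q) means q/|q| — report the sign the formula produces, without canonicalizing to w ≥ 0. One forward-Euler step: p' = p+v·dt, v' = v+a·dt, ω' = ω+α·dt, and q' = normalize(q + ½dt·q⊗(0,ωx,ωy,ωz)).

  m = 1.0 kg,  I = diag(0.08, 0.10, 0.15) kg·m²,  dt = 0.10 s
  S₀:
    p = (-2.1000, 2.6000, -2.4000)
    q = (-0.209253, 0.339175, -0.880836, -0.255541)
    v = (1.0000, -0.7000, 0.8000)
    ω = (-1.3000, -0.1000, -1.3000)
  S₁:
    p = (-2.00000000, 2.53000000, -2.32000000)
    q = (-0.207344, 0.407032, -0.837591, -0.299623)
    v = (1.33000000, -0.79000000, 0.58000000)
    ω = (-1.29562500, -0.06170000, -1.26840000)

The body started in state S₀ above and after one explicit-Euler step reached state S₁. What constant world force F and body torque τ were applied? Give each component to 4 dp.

F = (3.3000, -0.9000, -2.2000)
τ = (0.0100, -0.0800, 0.0500)

v₁ − v₀ = (0.33000000, -0.09000000, -0.22000000)
applied force F = (3.3000, -0.9000, -2.2000)
ω₁ − ω₀ = (0.00437500, 0.03830000, 0.03160000)
ω₀×(Iω₀) = (0.0065, -0.1183, 0.0026)
I·α + gyro = (0.0100, -0.0800, 0.0500)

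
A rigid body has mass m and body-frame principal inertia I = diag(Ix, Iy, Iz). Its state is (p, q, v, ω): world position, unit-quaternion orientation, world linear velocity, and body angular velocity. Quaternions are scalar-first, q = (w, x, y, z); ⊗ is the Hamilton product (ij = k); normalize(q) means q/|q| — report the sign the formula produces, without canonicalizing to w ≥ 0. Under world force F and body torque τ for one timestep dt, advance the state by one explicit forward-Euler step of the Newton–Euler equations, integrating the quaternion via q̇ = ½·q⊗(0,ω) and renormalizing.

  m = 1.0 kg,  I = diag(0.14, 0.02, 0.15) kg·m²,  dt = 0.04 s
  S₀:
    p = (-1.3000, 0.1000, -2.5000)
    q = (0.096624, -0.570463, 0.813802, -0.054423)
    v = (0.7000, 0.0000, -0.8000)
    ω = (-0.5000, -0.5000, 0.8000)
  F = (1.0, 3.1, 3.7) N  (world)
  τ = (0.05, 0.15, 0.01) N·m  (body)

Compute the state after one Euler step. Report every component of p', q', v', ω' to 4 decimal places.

p' = (-1.2720, 0.1000, -2.5320)
q' = (0.0999, -0.5588, 0.8223, -0.0390)
v' = (0.7400, 0.1240, -0.6520)
ω' = (-0.4709, -0.2080, 0.8107)

gyro term ω×Iω = (-0.0520, 0.0040, -0.0300)
(τ − ω×Iω)/I = (0.7286, 7.3000, 0.2667)
ω + α·dt = (-0.4709, -0.2080, 0.8107)
2q̇ = q⊗(0,ω) = (0.1652079, 0.5755181, 0.4352699, 0.7694317)
q + ½dt·q⊗(0,ω), renormalized = (0.0999, -0.5588, 0.8223, -0.0390)
a = (1.0000, 3.1000, 3.7000)
new position p' = (-1.2720, 0.1000, -2.5320)
new velocity v' = (0.7400, 0.1240, -0.6520)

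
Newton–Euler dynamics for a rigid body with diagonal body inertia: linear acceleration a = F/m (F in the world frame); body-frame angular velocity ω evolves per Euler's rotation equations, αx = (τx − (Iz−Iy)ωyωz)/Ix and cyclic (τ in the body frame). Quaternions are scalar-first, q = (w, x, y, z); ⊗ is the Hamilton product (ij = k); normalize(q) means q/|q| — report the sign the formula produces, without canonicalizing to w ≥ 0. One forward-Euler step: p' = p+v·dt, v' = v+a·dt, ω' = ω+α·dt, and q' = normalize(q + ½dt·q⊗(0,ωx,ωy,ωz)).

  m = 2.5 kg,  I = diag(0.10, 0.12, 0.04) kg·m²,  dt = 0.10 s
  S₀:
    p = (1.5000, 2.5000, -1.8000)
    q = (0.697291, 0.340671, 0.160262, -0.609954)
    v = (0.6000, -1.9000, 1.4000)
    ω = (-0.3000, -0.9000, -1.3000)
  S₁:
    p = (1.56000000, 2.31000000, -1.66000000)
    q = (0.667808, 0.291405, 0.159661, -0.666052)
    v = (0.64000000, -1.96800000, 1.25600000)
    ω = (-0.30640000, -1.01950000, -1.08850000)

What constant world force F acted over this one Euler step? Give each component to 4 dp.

F = (1.0000, -1.7000, -3.6000)

velocity change Δv = (0.04000000, -0.06800000, -0.14400000)
F = m·Δv/dt = (1.0000, -1.7000, -3.6000)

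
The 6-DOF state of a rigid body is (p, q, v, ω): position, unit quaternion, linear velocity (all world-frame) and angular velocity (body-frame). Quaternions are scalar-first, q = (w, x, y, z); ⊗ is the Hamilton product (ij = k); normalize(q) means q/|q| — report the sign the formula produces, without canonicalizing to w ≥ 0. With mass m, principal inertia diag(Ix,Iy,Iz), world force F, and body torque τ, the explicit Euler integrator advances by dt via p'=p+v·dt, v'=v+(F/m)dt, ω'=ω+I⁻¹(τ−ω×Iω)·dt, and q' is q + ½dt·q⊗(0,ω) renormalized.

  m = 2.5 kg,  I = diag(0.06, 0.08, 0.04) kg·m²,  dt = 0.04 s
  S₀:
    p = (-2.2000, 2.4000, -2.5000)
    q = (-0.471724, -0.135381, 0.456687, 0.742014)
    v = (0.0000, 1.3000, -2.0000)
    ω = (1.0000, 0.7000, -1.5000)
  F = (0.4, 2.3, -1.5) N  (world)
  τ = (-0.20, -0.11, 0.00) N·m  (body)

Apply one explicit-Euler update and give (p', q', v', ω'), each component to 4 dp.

a = (0.1600, 0.9200, -0.6000)
new position p' = (-2.2000, 2.4520, -2.5800)
v' = v + a·dt = (0.0064, 1.3368, -2.0240)
(τ − ω×Iω)/I = (-4.0333, -1.0000, -0.3500)
ω' = ω + α·dt = (0.8387, 0.6600, -1.5140)
Hamilton product q⊗(0,ω) = (0.9287211, -1.6761643, 0.2087357, 0.1561323)
updated quaternion q' = (-0.4528, -0.1688, 0.4605, 0.7446)

p' = (-2.2000, 2.4520, -2.5800)
q' = (-0.4528, -0.1688, 0.4605, 0.7446)
v' = (0.0064, 1.3368, -2.0240)
ω' = (0.8387, 0.6600, -1.5140)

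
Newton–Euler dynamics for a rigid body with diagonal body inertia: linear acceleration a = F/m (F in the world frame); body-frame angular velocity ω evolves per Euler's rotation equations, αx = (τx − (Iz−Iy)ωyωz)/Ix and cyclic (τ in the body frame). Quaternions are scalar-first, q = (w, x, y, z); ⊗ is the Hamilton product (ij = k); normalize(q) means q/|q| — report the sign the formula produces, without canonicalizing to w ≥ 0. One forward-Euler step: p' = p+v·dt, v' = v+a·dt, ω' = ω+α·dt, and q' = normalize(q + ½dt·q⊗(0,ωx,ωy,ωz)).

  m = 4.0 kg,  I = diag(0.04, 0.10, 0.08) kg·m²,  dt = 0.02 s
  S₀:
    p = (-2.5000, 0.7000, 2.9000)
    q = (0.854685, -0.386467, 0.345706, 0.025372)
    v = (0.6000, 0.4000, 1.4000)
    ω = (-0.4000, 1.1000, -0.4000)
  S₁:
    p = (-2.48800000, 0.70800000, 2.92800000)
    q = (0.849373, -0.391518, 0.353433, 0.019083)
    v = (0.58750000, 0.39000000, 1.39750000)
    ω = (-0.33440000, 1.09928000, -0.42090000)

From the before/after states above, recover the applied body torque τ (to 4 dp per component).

rate change Δω = (0.06560000, -0.00072000, -0.02090000)
precession coupling = (0.0088, -0.0064, -0.0264)
τ = I·(Δω/dt) + ω₀×(Iω₀) = (0.1400, -0.0100, -0.1100)

τ = (0.1400, -0.0100, -0.1100)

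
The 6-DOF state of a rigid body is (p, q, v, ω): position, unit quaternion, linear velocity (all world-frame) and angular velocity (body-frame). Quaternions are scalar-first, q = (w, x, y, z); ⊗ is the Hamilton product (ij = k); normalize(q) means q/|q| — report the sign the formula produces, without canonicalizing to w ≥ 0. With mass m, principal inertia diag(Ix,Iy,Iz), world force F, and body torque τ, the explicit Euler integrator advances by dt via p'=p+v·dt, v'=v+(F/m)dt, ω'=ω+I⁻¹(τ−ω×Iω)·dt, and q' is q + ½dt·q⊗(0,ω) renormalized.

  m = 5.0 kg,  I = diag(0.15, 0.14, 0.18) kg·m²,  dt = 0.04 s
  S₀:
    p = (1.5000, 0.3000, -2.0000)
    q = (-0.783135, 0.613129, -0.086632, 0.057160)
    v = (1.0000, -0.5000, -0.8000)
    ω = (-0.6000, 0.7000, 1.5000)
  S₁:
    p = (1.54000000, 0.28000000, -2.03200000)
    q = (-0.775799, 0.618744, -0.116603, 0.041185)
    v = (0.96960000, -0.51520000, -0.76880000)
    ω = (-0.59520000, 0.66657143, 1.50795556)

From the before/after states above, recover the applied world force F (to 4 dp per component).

F = (-3.8000, -1.9000, 3.9000)

v₁ − v₀ = (-0.03040000, -0.01520000, 0.03120000)
F = m·Δv/dt = (-3.8000, -1.9000, 3.9000)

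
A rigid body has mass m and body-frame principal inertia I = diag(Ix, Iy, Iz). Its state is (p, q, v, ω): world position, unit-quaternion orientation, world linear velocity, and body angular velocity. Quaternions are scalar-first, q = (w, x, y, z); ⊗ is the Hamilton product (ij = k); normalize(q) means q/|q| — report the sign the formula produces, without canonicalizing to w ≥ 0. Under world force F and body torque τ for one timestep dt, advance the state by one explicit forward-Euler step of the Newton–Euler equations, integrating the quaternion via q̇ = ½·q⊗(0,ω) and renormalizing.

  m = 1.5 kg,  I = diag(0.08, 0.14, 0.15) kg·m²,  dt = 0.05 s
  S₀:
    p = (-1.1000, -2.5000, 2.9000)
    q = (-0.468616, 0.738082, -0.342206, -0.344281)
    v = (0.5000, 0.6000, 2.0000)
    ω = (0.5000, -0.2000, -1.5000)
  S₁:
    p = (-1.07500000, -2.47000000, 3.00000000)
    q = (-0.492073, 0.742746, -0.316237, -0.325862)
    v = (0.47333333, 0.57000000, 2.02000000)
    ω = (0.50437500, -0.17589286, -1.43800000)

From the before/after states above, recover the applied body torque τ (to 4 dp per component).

τ = (0.0100, 0.1200, 0.1800)

ω₁ − ω₀ = (0.00437500, 0.02410714, 0.06200000)
τ = I·(Δω/dt) + ω₀×(Iω₀) = (0.0100, 0.1200, 0.1800)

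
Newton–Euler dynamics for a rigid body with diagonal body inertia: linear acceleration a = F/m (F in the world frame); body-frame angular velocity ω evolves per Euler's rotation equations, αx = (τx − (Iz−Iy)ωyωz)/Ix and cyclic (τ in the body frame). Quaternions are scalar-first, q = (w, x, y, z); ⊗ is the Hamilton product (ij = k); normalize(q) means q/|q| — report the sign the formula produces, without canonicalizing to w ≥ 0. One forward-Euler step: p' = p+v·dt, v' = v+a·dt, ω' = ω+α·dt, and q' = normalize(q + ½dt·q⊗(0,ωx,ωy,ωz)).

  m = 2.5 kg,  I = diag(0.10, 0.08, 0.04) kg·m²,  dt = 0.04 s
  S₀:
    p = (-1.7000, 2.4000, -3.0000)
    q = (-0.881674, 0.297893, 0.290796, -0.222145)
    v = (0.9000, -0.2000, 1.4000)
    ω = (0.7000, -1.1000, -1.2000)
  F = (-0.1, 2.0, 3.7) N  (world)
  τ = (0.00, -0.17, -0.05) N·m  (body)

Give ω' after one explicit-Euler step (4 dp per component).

(τ − ω×Iω)/I = (0.5280, -1.4950, -1.6350)
ω + α·dt = (0.7211, -1.1598, -1.2654)

ω' = (0.7211, -1.1598, -1.2654)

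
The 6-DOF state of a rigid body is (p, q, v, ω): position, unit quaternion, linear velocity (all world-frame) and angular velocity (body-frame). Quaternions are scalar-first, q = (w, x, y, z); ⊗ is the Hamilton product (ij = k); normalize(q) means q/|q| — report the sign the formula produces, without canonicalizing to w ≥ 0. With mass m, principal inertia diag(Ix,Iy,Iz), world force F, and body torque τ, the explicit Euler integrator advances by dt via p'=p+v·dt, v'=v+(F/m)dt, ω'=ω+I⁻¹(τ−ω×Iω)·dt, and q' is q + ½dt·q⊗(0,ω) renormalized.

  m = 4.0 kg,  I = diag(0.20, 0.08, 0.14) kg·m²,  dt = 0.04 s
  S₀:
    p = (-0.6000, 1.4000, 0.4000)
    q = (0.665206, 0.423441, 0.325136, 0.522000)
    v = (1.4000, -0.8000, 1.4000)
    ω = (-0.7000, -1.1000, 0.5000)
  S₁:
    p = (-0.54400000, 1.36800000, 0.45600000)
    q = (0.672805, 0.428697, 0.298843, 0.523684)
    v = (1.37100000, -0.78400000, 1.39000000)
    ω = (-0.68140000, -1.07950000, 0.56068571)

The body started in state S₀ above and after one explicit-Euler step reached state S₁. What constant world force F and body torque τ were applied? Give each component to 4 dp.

Δv = v₁−v₀ = (-0.02900000, 0.01600000, -0.01000000)
applied force F = (-2.9000, 1.6000, -1.0000)
rate change Δω = (0.01860000, 0.02050000, 0.06068571)
precession coupling = (-0.0330, -0.0210, -0.0924)
τ = I·(Δω/dt) + ω₀×(Iω₀) = (0.0600, 0.0200, 0.1200)

F = (-2.9000, 1.6000, -1.0000)
τ = (0.0600, 0.0200, 0.1200)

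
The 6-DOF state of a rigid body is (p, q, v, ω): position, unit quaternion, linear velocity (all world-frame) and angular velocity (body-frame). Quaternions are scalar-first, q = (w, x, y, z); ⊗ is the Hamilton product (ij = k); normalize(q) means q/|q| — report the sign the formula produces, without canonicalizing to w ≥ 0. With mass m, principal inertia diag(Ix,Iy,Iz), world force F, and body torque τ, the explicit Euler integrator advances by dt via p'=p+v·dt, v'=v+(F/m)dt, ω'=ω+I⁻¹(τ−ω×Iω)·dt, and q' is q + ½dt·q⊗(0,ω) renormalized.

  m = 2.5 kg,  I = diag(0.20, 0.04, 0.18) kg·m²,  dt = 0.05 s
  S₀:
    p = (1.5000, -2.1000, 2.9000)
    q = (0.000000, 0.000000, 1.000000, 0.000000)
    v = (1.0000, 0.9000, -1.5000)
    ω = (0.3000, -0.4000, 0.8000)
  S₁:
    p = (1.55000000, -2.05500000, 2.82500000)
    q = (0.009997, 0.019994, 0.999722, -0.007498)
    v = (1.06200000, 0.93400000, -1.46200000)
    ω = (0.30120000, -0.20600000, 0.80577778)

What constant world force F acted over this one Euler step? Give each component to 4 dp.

Δv = v₁−v₀ = (0.06200000, 0.03400000, 0.03800000)
F = m·Δv/dt = (3.1000, 1.7000, 1.9000)

F = (3.1000, 1.7000, 1.9000)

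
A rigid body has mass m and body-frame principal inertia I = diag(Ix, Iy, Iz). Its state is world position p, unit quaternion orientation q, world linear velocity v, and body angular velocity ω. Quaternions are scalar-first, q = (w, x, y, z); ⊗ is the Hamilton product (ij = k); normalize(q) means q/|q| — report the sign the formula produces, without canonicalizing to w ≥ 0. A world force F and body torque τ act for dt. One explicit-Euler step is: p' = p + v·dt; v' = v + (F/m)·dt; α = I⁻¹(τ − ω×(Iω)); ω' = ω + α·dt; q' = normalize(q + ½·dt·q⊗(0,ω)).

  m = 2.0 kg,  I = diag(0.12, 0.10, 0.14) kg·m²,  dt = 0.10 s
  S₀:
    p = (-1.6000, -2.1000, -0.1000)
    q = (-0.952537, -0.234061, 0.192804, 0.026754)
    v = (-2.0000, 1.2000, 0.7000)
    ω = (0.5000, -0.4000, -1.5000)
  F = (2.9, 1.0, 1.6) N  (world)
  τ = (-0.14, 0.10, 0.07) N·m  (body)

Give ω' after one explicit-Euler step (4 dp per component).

ω' = (0.3633, -0.3150, -1.4529)

precession coupling ω×(Iω) = (0.0240, 0.0150, 0.0040)
α = I⁻¹(τ − ω×Iω) = (-1.3667, 0.8500, 0.4714)
new body rate ω' = (0.3633, -0.3150, -1.4529)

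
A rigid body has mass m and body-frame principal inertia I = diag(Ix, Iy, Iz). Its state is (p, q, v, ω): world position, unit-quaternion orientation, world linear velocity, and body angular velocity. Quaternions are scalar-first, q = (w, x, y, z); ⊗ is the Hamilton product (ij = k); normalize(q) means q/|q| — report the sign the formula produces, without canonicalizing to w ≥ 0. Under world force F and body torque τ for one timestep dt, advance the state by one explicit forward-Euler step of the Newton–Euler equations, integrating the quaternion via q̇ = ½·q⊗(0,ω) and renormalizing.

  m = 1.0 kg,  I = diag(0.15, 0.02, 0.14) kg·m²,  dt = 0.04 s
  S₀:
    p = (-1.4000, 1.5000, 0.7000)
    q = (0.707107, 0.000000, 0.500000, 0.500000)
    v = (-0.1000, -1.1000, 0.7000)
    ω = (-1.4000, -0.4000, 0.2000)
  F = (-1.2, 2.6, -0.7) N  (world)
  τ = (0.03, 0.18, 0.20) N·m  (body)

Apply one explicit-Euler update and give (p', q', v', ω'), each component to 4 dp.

p' = (-1.4040, 1.4560, 0.7280)
q' = (0.7088, -0.0138, 0.4801, 0.5166)
v' = (-0.1480, -0.9960, 0.6720)
ω' = (-1.3894, -0.0344, 0.2779)

a = F/m = (-1.2000, 2.6000, -0.7000)
new position p' = (-1.4040, 1.4560, 0.7280)
new velocity v' = (-0.1480, -0.9960, 0.6720)
precession coupling ω×(Iω) = (-0.0096, -0.0028, -0.0728)
angular accel α = (0.2640, 9.1400, 1.9486)
new body rate ω' = (-1.3894, -0.0344, 0.2779)
2q̇ = q⊗(0,ω) = (0.1000000, -0.6899498, -0.9828428, 0.8414214)
q + ½dt·q⊗(0,ω), renormalized = (0.7088, -0.0138, 0.4801, 0.5166)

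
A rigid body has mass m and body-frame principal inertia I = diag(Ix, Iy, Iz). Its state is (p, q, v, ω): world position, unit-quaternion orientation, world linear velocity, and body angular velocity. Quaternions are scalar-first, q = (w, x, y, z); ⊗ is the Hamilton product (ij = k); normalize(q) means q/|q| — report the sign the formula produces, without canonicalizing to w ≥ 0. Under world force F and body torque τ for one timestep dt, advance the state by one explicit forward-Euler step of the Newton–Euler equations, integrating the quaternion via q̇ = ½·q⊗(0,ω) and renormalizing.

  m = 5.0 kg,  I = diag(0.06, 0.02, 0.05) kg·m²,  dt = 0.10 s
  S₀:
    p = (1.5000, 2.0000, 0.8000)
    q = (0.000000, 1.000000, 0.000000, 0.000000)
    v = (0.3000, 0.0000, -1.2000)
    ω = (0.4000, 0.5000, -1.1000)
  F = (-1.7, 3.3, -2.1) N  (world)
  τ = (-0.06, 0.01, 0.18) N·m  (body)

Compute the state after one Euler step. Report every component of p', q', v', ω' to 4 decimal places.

p' = (1.5300, 2.0000, 0.6800)
q' = (-0.0200, 0.9980, 0.0549, 0.0249)
v' = (0.2660, 0.0660, -1.2420)
ω' = (0.3275, 0.5720, -0.7240)

ω×(Iω) gyroscopic = (-0.0165, -0.0044, -0.0080)
α = I⁻¹(τ − ω×Iω) = (-0.7250, 0.7200, 3.7600)
ω' = ω + α·dt = (0.3275, 0.5720, -0.7240)
2q̇ = q⊗(0,ω) = (-0.4000000, 0.0000000, 1.1000000, 0.5000000)
q + ½dt·q⊗(0,ω), renormalized = (-0.0200, 0.9980, 0.0549, 0.0249)
new position p' = (1.5300, 2.0000, 0.6800)
v + (F/m)dt = (0.2660, 0.0660, -1.2420)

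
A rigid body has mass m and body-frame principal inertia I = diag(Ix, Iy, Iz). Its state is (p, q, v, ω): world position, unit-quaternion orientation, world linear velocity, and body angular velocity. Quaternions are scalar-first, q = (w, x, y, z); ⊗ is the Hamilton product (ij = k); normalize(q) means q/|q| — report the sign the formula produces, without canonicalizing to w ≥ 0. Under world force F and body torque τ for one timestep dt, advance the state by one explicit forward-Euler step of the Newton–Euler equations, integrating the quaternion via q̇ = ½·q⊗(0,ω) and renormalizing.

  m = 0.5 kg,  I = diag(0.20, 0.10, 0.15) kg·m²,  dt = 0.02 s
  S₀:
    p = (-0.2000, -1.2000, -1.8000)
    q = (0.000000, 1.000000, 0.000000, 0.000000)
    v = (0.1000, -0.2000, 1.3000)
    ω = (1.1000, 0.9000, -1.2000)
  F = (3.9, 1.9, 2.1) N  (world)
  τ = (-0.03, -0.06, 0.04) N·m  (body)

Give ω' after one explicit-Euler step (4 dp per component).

α = I⁻¹(τ − ω×Iω) = (0.1200, 0.0600, 0.9267)
new body rate ω' = (1.1024, 0.9012, -1.1815)

ω' = (1.1024, 0.9012, -1.1815)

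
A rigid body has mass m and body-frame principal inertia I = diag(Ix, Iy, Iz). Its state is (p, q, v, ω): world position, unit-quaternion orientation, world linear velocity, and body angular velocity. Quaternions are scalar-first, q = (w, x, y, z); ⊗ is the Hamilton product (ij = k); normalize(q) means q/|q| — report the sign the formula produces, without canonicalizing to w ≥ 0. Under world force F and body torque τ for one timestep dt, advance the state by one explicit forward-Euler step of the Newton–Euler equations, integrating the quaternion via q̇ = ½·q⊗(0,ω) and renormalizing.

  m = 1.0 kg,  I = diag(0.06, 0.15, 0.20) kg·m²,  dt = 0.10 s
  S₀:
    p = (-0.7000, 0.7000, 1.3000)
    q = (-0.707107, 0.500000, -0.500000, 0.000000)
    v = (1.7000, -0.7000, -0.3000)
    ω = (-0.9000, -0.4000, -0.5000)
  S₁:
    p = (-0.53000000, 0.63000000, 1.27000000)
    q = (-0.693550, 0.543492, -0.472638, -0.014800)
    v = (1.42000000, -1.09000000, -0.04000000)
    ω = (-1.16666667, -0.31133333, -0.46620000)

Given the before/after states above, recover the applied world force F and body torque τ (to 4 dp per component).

F = (-2.8000, -3.9000, 2.6000)
τ = (-0.1500, 0.0700, 0.1000)

velocity change Δv = (-0.28000000, -0.39000000, 0.26000000)
F = m·Δv/dt = (-2.8000, -3.9000, 2.6000)
rate change Δω = (-0.26666667, 0.08866667, 0.03380000)
I·α + gyro = (-0.1500, 0.0700, 0.1000)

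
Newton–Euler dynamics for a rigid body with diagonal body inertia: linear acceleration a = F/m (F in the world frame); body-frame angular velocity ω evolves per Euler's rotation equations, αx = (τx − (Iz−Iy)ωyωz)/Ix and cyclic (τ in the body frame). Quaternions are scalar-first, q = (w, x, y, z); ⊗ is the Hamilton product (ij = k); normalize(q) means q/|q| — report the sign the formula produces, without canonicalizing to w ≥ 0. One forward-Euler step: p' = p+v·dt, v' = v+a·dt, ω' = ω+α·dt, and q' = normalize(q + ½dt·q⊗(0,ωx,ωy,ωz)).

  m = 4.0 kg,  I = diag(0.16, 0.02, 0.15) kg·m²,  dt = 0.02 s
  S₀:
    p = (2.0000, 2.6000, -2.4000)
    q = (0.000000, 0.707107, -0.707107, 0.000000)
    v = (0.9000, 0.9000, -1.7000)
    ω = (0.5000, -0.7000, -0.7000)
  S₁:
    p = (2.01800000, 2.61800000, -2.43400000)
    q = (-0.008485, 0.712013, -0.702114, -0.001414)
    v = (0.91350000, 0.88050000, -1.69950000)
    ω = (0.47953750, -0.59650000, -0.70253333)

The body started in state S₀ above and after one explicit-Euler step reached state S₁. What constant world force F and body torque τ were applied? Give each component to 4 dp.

ω₁ − ω₀ = (-0.02046250, 0.10350000, -0.00253333)
I·α + gyro = (-0.1000, 0.1000, 0.0300)
v₁ − v₀ = (0.01350000, -0.01950000, 0.00050000)
F = m·Δv/dt = (2.7000, -3.9000, 0.1000)

F = (2.7000, -3.9000, 0.1000)
τ = (-0.1000, 0.1000, 0.0300)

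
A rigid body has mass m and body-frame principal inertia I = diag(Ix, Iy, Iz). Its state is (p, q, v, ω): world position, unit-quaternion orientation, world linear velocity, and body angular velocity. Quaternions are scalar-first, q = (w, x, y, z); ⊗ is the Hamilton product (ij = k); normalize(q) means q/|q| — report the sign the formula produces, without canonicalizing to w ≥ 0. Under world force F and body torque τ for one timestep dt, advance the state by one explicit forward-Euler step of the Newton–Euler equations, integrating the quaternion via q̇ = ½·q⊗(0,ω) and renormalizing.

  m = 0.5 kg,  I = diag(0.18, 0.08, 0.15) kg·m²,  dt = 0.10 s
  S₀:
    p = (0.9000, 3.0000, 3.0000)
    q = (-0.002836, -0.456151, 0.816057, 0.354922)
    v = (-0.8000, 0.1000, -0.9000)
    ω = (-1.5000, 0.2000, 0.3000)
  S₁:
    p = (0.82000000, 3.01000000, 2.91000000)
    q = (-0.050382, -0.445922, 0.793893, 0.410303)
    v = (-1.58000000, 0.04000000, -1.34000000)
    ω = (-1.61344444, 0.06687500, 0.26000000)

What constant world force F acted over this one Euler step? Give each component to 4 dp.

velocity change Δv = (-0.78000000, -0.06000000, -0.44000000)
F = m·Δv/dt = (-3.9000, -0.3000, -2.2000)

F = (-3.9000, -0.3000, -2.2000)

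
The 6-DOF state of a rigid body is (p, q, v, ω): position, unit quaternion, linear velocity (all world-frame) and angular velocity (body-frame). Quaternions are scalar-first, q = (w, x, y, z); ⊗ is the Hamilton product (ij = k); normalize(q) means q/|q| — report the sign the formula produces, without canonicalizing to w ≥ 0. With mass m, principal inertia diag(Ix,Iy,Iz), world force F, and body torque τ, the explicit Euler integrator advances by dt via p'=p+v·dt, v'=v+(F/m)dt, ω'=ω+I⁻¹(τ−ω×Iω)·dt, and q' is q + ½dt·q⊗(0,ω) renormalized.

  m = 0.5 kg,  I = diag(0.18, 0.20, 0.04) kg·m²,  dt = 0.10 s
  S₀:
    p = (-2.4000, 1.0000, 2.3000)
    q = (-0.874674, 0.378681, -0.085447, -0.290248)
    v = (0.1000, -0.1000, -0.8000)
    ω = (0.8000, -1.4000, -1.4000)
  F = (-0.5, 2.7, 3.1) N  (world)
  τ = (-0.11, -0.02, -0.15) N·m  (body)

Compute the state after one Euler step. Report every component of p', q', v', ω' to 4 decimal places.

p + v·dt = (-2.3900, 0.9900, 2.2200)
new velocity v' = (0.0000, 0.4400, -0.1800)
ω×(Iω) gyroscopic = (-0.3136, -0.1568, -0.0224)
(τ − ω×Iω)/I = (1.1311, 0.6840, -3.1900)
new body rate ω' = (0.9131, -1.3316, -1.7190)
Hamilton product q⊗(0,ω) = (-0.8289178, -0.9864606, 1.5224986, 0.7627478)
q + ½dt·q⊗(0,ω), renormalized = (-0.9109, 0.3275, -0.0093, -0.2507)

p' = (-2.3900, 0.9900, 2.2200)
q' = (-0.9109, 0.3275, -0.0093, -0.2507)
v' = (0.0000, 0.4400, -0.1800)
ω' = (0.9131, -1.3316, -1.7190)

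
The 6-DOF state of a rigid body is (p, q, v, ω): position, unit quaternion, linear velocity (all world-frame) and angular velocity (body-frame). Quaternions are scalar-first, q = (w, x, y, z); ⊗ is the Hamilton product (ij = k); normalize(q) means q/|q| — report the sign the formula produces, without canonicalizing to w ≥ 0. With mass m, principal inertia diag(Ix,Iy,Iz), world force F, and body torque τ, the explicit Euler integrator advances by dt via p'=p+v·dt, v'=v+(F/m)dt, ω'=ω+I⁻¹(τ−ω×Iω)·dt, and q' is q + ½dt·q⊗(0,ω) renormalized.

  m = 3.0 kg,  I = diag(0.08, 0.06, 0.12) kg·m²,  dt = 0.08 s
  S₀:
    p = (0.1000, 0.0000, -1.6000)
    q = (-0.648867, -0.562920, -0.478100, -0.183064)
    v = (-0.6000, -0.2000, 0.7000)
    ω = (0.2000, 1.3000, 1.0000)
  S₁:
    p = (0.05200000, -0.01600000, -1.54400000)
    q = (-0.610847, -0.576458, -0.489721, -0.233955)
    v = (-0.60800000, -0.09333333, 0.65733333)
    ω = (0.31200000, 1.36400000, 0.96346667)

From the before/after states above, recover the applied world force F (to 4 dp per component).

velocity change Δv = (-0.00800000, 0.10666667, -0.04266667)
m·(v₁−v₀)/dt = (-0.3000, 4.0000, -1.6000)

F = (-0.3000, 4.0000, -1.6000)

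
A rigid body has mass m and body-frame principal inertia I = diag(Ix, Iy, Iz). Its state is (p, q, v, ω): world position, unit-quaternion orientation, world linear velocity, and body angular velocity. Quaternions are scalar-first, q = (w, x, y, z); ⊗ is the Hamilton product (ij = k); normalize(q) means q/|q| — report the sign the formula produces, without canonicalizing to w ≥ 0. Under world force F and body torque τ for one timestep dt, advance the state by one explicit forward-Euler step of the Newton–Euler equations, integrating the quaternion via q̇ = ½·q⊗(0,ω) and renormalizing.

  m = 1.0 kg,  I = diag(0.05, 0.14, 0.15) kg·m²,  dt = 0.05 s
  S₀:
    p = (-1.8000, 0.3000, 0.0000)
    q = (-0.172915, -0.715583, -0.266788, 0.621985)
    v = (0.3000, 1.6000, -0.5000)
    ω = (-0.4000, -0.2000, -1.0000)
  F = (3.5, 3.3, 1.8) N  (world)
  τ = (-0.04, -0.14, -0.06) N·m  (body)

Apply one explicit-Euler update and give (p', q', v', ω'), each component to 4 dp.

p' = (-1.7850, 0.3800, -0.0250)
q' = (-0.1658, -0.7038, -0.2899, 0.6270)
v' = (0.4750, 1.7650, -0.4100)
ω' = (-0.4420, -0.2357, -1.0224)

p' = p + v·dt = (-1.7850, 0.3800, -0.0250)
v' = v + a·dt = (0.4750, 1.7650, -0.4100)
gyro term ω×Iω = (0.0020, -0.0400, 0.0072)
(τ − ω×Iω)/I = (-0.8400, -0.7143, -0.4480)
new body rate ω' = (-0.4420, -0.2357, -1.0224)
q⊗(0,ω) = (0.2823942, 0.4603510, -0.9297940, 0.2093164)
updated quaternion q' = (-0.1658, -0.7038, -0.2899, 0.6270)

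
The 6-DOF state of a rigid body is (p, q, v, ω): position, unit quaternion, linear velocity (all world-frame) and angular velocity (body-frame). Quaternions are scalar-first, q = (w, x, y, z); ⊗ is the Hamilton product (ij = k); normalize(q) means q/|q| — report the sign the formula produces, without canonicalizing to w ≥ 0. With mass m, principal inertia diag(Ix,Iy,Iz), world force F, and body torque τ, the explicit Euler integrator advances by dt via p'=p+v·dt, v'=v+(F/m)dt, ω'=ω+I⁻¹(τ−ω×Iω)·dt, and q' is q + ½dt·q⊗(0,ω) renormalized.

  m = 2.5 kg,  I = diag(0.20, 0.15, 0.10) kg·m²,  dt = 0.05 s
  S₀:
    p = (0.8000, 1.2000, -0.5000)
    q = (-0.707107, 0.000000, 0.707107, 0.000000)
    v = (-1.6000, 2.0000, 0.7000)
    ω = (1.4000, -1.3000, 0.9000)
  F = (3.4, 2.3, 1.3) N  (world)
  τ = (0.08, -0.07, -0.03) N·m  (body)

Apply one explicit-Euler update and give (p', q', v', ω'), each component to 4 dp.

a = F/m = (1.3600, 0.9200, 0.5200)
new position p' = (0.7200, 1.3000, -0.4650)
v + (F/m)dt = (-1.5320, 2.0460, 0.7260)
precession coupling ω×(Iω) = (0.0585, 0.1260, 0.0910)
angular accel α = (0.1075, -1.3067, -1.2100)
ω + α·dt = (1.4054, -1.3653, 0.8395)
q⊗(0,ω) = (0.9192391, -0.3535535, 0.9192391, -1.6263461)
q + ½dt·q⊗(0,ω), renormalized = (-0.6832, -0.0088, 0.7291, -0.0406)

p' = (0.7200, 1.3000, -0.4650)
q' = (-0.6832, -0.0088, 0.7291, -0.0406)
v' = (-1.5320, 2.0460, 0.7260)
ω' = (1.4054, -1.3653, 0.8395)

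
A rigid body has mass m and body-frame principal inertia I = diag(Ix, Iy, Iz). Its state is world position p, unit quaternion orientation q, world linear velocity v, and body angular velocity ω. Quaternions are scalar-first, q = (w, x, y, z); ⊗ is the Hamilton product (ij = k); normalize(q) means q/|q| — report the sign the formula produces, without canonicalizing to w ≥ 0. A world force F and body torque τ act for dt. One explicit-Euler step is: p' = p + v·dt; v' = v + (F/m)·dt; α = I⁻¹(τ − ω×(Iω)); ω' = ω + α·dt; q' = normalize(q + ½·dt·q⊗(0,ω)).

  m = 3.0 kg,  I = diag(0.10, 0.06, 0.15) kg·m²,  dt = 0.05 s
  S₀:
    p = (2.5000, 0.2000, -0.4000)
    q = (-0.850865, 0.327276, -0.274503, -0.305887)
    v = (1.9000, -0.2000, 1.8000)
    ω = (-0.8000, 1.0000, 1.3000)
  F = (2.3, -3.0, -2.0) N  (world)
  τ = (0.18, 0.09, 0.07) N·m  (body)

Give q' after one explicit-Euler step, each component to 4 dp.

q' = (-0.8267, 0.3427, -0.3000, -0.3305)

Hamilton product q⊗(0,ω) = (0.9339769, 0.6297251, -1.0316142, -0.9984509)
q + ½dt·q⊗(0,ω), renormalized = (-0.8267, 0.3427, -0.3000, -0.3305)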